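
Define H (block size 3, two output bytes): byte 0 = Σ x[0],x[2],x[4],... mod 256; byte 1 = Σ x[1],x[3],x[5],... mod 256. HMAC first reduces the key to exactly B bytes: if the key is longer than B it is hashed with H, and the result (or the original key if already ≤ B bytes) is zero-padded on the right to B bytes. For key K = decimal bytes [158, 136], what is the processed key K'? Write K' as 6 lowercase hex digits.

Key decimal bytes [158, 136] = 9e 88 is 2 bytes ≤ B = 3; zero-pad to 3 bytes: K' = 9e 88 00.

9e8800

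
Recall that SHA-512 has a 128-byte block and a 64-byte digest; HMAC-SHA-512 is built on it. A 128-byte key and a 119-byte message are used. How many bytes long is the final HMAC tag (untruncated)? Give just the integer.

The tag is one SHA-512 digest: 64 bytes.

64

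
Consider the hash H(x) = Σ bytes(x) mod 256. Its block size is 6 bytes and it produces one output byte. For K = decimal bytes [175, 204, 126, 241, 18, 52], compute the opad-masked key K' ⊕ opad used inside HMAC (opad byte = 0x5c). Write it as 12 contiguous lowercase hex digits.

Key decimal bytes [175, 204, 126, 241, 18, 52] = af cc 7e f1 12 34 is exactly B = 6 bytes: K' = af cc 7e f1 12 34.
XOR each byte with 0x5c: af⊕5c=f3, cc⊕5c=90, 7e⊕5c=22, f1⊕5c=ad, 12⊕5c=4e, 34⊕5c=68.

f39022ad4e68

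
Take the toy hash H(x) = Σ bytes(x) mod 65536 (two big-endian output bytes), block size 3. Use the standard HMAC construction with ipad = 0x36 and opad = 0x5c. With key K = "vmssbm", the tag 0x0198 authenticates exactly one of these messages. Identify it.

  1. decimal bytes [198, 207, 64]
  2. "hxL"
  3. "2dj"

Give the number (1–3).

3

Key "vmssbm" = 76 6d 73 73 62 6d is 6 bytes > B = 3, so hash it first: H(key) = 02 98, then zero-pad to 3 bytes: K' = 02 98 00.
K' ⊕ ipad = 34 ae 36; K' ⊕ opad = 5e c4 5c.
m1: inner = H(34 ae 36 c6 cf 40) = 02 ed; tag = H(5e c4 5c 02 ed) = 026d
m2: inner = H(34 ae 36 68 78 4c) = 02 44; tag = H(5e c4 5c 02 44) = 01c4
m3: inner = H(34 ae 36 32 64 6a) = 02 18; tag = H(5e c4 5c 02 18) = 0198 ← matches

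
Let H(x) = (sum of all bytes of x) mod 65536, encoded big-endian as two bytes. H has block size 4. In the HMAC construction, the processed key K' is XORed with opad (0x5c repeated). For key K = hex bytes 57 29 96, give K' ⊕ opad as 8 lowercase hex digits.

Key hex bytes 57 29 96 is 3 bytes ≤ B = 4; zero-pad to 4 bytes: K' = 57 29 96 00.
XOR each byte with 0x5c: 57⊕5c=0b, 29⊕5c=75, 96⊕5c=ca, 00⊕5c=5c.

0b75ca5c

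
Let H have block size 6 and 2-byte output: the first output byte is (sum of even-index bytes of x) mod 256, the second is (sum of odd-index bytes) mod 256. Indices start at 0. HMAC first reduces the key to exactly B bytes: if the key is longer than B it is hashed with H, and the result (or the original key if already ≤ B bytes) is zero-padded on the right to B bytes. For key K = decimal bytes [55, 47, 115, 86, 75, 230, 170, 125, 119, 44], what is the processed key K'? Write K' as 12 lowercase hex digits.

161400000000

|K| = 10 > B = 6, so first hash the key.
H(K): even-index sum = 534 mod 256 = 22; odd-index sum = 532 mod 256 = 20 → 16 14.
Zero-pad H(K) = 16 14 to 6 bytes: K' = 16 14 00 00 00 00.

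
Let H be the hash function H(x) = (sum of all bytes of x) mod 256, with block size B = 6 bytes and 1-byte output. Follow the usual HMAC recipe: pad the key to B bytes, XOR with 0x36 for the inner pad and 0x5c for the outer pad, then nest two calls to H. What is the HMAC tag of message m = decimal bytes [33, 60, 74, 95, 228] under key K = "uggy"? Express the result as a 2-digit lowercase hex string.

06

Key "uggy" = 75 67 67 79 is 4 bytes ≤ B = 6; zero-pad to 6 bytes: K' = 75 67 67 79 00 00.
K' ⊕ ipad = 43 51 51 4f 36 36.  K' ⊕ opad = 29 3b 3b 25 5c 5c.
Inner input = (K'⊕ipad) ∥ m = 43 51 51 4f 36 36 ∥ 21 3c 4a 5f e4.
Inner hash: sum = 67+81+81+79+54+54+33+60+74+95+228 = 906; mod 256 = 138 → 8a.
Outer input = (K'⊕opad) ∥ inner = 29 3b 3b 25 5c 5c ∥ 8a.
Outer hash (tag): sum = 41+59+59+37+92+92+138 = 518; mod 256 = 6 → 06.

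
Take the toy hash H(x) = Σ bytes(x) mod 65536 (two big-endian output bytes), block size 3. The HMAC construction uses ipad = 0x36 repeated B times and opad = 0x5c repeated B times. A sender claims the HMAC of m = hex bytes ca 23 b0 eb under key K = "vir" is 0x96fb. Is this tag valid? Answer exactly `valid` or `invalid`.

Key "vir" = 76 69 72 is exactly B = 3 bytes: K' = 76 69 72.
K' ⊕ ipad = 40 5f 44; K' ⊕ opad = 2a 35 2e.
Inner hash: sum = 64+95+68+202+35+176+235 = 875 → 03 6b.
Outer hash (recomputed tag): sum = 42+53+46+3+107 = 251 → 00 fb.
Recomputed tag = 00fb; claimed = 96fb → mismatch.

invalid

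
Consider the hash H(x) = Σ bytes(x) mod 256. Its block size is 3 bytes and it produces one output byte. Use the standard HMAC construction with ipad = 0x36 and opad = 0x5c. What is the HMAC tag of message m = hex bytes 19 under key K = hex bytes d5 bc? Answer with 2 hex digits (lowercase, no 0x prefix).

81

Key hex bytes d5 bc is 2 bytes ≤ B = 3; zero-pad to 3 bytes: K' = d5 bc 00.
K' ⊕ ipad = e3 8a 36.  K' ⊕ opad = 89 e0 5c.
Inner input = (K'⊕ipad) ∥ m = e3 8a 36 ∥ 19.
Inner hash: sum = 227+138+54+25 = 444; mod 256 = 188 → bc.
Outer input = (K'⊕opad) ∥ inner = 89 e0 5c ∥ bc.
Outer hash (tag): sum = 137+224+92+188 = 641; mod 256 = 129 → 81.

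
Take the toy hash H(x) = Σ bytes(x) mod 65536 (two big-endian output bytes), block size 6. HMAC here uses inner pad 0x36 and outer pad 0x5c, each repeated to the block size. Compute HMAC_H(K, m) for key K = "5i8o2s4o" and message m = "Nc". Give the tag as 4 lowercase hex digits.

0319

Key "5i8o2s4o" = 35 69 38 6f 32 73 34 6f is 8 bytes > B = 6, so hash it first: H(key) = 02 8d, then zero-pad to 6 bytes: K' = 02 8d 00 00 00 00.
K' ⊕ ipad = 34 bb 36 36 36 36.  K' ⊕ opad = 5e d1 5c 5c 5c 5c.
Inner input = (K'⊕ipad) ∥ m = 34 bb 36 36 36 36 ∥ 4e 63.
Inner hash: sum = 52+187+54+54+54+54+78+99 = 632 → 02 78.
Outer input = (K'⊕opad) ∥ inner = 5e d1 5c 5c 5c 5c ∥ 02 78.
Outer hash (tag): sum = 94+209+92+92+92+92+2+120 = 793 → 03 19.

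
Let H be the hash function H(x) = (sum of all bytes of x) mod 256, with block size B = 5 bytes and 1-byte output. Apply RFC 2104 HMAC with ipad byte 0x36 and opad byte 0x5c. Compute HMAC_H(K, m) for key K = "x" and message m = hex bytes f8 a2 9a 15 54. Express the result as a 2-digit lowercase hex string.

Key "x" = 78 is 1 byte ≤ B = 5; zero-pad to 5 bytes: K' = 78 00 00 00 00.
K' ⊕ ipad = 4e 36 36 36 36.  K' ⊕ opad = 24 5c 5c 5c 5c.
Inner input = (K'⊕ipad) ∥ m = 4e 36 36 36 36 ∥ f8 a2 9a 15 54.
Inner hash: sum = 78+54+54+54+54+248+162+154+21+84 = 963; mod 256 = 195 → c3.
Outer input = (K'⊕opad) ∥ inner = 24 5c 5c 5c 5c ∥ c3.
Outer hash (tag): sum = 36+92+92+92+92+195 = 599; mod 256 = 87 → 57.

57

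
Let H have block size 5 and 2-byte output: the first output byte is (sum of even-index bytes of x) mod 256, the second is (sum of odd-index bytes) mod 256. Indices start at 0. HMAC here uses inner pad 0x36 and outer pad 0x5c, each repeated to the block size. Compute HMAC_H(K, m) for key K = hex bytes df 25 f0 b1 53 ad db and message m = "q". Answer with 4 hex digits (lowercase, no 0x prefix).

Key hex bytes df 25 f0 b1 53 ad db is 7 bytes > B = 5, so hash it first: H(key) = fd 83, then zero-pad to 5 bytes: K' = fd 83 00 00 00.
K' ⊕ ipad = cb b5 36 36 36.  K' ⊕ opad = a1 df 5c 5c 5c.
Inner input = (K'⊕ipad) ∥ m = cb b5 36 36 36 ∥ 71.
Inner hash: even-index sum = 311 mod 256 = 55; odd-index sum = 348 mod 256 = 92 → 37 5c.
Outer input = (K'⊕opad) ∥ inner = a1 df 5c 5c 5c ∥ 37 5c.
Outer hash (tag): even-index sum = 437 mod 256 = 181; odd-index sum = 370 mod 256 = 114 → b5 72.

b572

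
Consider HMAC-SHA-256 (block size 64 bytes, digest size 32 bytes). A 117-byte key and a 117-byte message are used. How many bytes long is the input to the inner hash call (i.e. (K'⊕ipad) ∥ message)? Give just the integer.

Key is 117 > 64 bytes, so it is hashed to 32 bytes then zero-padded to 64: |K'| = 64.
Inner input = (K'⊕ipad) ∥ m → 64 + 117 = 181 bytes.

181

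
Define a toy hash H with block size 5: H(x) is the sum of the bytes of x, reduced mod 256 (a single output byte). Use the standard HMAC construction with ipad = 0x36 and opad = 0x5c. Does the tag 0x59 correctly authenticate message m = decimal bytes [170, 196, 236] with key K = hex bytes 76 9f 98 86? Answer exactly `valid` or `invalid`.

Key hex bytes 76 9f 98 86 is 4 bytes ≤ B = 5; zero-pad to 5 bytes: K' = 76 9f 98 86 00.
K' ⊕ ipad = 40 a9 ae b0 36; K' ⊕ opad = 2a c3 c4 da 5c.
Inner hash: sum = 64+169+174+176+54+170+196+236 = 1239; mod 256 = 215 → d7.
Outer hash (recomputed tag): sum = 42+195+196+218+92+215 = 958; mod 256 = 190 → be.
Recomputed tag = be; claimed = 59 → mismatch.

invalid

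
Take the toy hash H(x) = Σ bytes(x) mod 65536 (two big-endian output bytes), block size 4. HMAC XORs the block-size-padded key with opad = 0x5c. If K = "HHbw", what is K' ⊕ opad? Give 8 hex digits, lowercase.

14143e2b

Key "HHbw" = 48 48 62 77 is exactly B = 4 bytes: K' = 48 48 62 77.
XOR each byte with 0x5c: 48⊕5c=14, 48⊕5c=14, 62⊕5c=3e, 77⊕5c=2b.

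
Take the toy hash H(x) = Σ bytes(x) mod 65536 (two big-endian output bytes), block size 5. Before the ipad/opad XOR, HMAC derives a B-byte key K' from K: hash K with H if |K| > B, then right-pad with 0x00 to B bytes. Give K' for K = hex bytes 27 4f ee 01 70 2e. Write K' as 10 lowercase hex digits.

0203000000

|K| = 6 > B = 5, so first hash the key.
H(K): sum = 39+79+238+1+112+46 = 515 → 02 03.
Zero-pad H(K) = 02 03 to 5 bytes: K' = 02 03 00 00 00.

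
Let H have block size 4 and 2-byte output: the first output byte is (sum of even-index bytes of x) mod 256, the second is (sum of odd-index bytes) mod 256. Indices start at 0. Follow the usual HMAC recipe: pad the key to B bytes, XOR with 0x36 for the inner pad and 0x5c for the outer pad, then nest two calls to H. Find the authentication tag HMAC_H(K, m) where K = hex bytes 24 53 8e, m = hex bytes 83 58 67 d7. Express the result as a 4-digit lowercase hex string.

fe35

Key hex bytes 24 53 8e is 3 bytes ≤ B = 4; zero-pad to 4 bytes: K' = 24 53 8e 00.
K' ⊕ ipad = 12 65 b8 36.  K' ⊕ opad = 78 0f d2 5c.
Inner input = (K'⊕ipad) ∥ m = 12 65 b8 36 ∥ 83 58 67 d7.
Inner hash: even-index sum = 436 mod 256 = 180; odd-index sum = 458 mod 256 = 202 → b4 ca.
Outer input = (K'⊕opad) ∥ inner = 78 0f d2 5c ∥ b4 ca.
Outer hash (tag): even-index sum = 510 mod 256 = 254; odd-index sum = 309 mod 256 = 53 → fe 35.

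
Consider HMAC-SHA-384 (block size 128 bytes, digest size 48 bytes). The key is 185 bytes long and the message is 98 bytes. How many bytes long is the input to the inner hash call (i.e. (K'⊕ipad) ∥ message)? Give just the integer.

Key is 185 > 128 bytes, so it is hashed to 48 bytes then zero-padded to 128: |K'| = 128.
Inner input = (K'⊕ipad) ∥ m → 128 + 98 = 226 bytes.

226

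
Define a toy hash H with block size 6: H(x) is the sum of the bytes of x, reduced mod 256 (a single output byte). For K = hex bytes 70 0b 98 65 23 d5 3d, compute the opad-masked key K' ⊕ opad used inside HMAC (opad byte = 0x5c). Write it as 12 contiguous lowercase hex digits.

f15c5c5c5c5c

Key hex bytes 70 0b 98 65 23 d5 3d is 7 bytes > B = 6, so hash it first: H(key) = ad, then zero-pad to 6 bytes: K' = ad 00 00 00 00 00.
XOR each byte with 0x5c: ad⊕5c=f1, 00⊕5c=5c, 00⊕5c=5c, 00⊕5c=5c, 00⊕5c=5c, 00⊕5c=5c.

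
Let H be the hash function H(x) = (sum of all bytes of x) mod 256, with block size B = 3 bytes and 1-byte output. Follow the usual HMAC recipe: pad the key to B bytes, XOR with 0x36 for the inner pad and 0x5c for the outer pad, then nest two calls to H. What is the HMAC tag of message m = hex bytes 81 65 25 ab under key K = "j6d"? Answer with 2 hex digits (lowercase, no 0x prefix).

Key "j6d" = 6a 36 64 is exactly B = 3 bytes: K' = 6a 36 64.
K' ⊕ ipad = 5c 00 52.  K' ⊕ opad = 36 6a 38.
Inner input = (K'⊕ipad) ∥ m = 5c 00 52 ∥ 81 65 25 ab.
Inner hash: sum = 92+0+82+129+101+37+171 = 612; mod 256 = 100 → 64.
Outer input = (K'⊕opad) ∥ inner = 36 6a 38 ∥ 64.
Outer hash (tag): sum = 54+106+56+100 = 316; mod 256 = 60 → 3c.

3c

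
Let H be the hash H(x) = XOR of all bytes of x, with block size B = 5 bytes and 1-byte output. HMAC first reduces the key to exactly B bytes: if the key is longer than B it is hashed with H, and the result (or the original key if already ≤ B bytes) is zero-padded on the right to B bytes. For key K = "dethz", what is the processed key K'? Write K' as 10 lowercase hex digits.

646574687a

Key "dethz" = 64 65 74 68 7a is exactly B = 5 bytes: K' = 64 65 74 68 7a.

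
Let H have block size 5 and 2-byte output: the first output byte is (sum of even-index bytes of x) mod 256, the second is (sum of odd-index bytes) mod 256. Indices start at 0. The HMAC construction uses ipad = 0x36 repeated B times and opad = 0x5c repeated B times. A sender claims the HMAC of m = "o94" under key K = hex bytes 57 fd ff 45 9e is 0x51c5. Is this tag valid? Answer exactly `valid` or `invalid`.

valid

Key hex bytes 57 fd ff 45 9e is exactly B = 5 bytes: K' = 57 fd ff 45 9e.
K' ⊕ ipad = 61 cb c9 73 a8; K' ⊕ opad = 0b a1 a3 19 c2.
Inner hash: even-index sum = 523 mod 256 = 11; odd-index sum = 481 mod 256 = 225 → 0b e1.
Outer hash (recomputed tag): even-index sum = 593 mod 256 = 81; odd-index sum = 197 mod 256 = 197 → 51 c5.
Recomputed tag = 51c5; claimed = 51c5 → match.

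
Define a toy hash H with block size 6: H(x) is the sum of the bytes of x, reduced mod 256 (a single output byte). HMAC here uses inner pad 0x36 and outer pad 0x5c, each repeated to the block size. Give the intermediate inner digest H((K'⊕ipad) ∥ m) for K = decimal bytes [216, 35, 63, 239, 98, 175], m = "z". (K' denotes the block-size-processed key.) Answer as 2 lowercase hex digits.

Key decimal bytes [216, 35, 63, 239, 98, 175] = d8 23 3f ef 62 af is exactly B = 6 bytes: K' = d8 23 3f ef 62 af.
K' ⊕ ipad = ee 15 09 d9 54 99.
Inner input = ee 15 09 d9 54 99 ∥ 7a.
Inner hash: sum = 238+21+9+217+84+153+122 = 844; mod 256 = 76 → 4c.

4c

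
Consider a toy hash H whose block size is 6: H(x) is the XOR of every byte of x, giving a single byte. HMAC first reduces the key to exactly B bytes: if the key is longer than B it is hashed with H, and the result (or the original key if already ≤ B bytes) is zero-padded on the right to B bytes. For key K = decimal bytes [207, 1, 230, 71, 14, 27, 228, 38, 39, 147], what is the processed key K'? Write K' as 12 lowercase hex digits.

0c0000000000

|K| = 10 > B = 6, so first hash the key.
H(K): XOR cf⊕01⊕e6⊕47⊕0e⊕1b⊕e4⊕26⊕27⊕93 = 0c.
Zero-pad H(K) = 0c to 6 bytes: K' = 0c 00 00 00 00 00.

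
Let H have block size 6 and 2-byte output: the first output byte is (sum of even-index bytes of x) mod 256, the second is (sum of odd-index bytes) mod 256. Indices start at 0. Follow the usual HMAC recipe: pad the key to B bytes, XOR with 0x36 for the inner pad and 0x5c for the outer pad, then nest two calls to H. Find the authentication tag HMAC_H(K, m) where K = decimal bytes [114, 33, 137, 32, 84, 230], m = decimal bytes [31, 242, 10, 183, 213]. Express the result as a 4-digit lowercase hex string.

6e59

Key decimal bytes [114, 33, 137, 32, 84, 230] = 72 21 89 20 54 e6 is exactly B = 6 bytes: K' = 72 21 89 20 54 e6.
K' ⊕ ipad = 44 17 bf 16 62 d0.  K' ⊕ opad = 2e 7d d5 7c 08 ba.
Inner input = (K'⊕ipad) ∥ m = 44 17 bf 16 62 d0 ∥ 1f f2 0a b7 d5.
Inner hash: even-index sum = 611 mod 256 = 99; odd-index sum = 678 mod 256 = 166 → 63 a6.
Outer input = (K'⊕opad) ∥ inner = 2e 7d d5 7c 08 ba ∥ 63 a6.
Outer hash (tag): even-index sum = 366 mod 256 = 110; odd-index sum = 601 mod 256 = 89 → 6e 59.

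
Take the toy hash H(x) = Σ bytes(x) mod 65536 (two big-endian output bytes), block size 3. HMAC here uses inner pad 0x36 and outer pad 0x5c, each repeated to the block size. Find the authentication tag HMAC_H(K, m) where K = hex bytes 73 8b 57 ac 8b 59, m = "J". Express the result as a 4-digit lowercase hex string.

01fb

Key hex bytes 73 8b 57 ac 8b 59 is 6 bytes > B = 3, so hash it first: H(key) = 02 e5, then zero-pad to 3 bytes: K' = 02 e5 00.
K' ⊕ ipad = 34 d3 36.  K' ⊕ opad = 5e b9 5c.
Inner input = (K'⊕ipad) ∥ m = 34 d3 36 ∥ 4a.
Inner hash: sum = 52+211+54+74 = 391 → 01 87.
Outer input = (K'⊕opad) ∥ inner = 5e b9 5c ∥ 01 87.
Outer hash (tag): sum = 94+185+92+1+135 = 507 → 01 fb.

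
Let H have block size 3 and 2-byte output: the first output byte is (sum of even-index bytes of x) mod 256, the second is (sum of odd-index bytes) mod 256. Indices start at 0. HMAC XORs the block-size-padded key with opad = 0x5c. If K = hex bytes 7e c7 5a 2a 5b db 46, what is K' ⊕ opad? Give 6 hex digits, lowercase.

Key hex bytes 7e c7 5a 2a 5b db 46 is 7 bytes > B = 3, so hash it first: H(key) = 79 cc, then zero-pad to 3 bytes: K' = 79 cc 00.
XOR each byte with 0x5c: 79⊕5c=25, cc⊕5c=90, 00⊕5c=5c.

25905c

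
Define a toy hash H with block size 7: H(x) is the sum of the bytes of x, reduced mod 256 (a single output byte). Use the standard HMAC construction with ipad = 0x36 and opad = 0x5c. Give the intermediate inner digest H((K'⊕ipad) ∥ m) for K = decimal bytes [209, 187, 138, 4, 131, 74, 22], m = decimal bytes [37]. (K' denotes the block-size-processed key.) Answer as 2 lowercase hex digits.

Key decimal bytes [209, 187, 138, 4, 131, 74, 22] = d1 bb 8a 04 83 4a 16 is exactly B = 7 bytes: K' = d1 bb 8a 04 83 4a 16.
K' ⊕ ipad = e7 8d bc 32 b5 7c 20.
Inner input = e7 8d bc 32 b5 7c 20 ∥ 25.
Inner hash: sum = 231+141+188+50+181+124+32+37 = 984; mod 256 = 216 → d8.

d8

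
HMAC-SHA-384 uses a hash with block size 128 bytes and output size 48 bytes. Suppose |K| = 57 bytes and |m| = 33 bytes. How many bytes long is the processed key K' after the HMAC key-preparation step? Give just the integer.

128

Key is 57 ≤ 128 bytes, zero-padded: |K'| = 128.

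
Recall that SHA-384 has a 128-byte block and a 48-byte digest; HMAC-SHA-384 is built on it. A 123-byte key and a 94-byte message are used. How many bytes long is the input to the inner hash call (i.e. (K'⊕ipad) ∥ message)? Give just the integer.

222

Key is 123 ≤ 128 bytes, zero-padded: |K'| = 128.
Inner input = (K'⊕ipad) ∥ m → 128 + 94 = 222 bytes.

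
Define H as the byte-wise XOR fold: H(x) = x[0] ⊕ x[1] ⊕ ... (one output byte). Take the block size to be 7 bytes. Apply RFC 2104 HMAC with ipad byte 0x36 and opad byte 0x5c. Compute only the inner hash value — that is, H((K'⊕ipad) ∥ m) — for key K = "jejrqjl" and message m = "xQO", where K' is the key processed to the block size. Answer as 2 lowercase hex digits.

Key "jejrqjl" = 6a 65 6a 72 71 6a 6c is exactly B = 7 bytes: K' = 6a 65 6a 72 71 6a 6c.
K' ⊕ ipad = 5c 53 5c 44 47 5c 5a.
Inner input = 5c 53 5c 44 47 5c 5a ∥ 78 51 4f.
Inner hash: XOR 5c⊕53⊕5c⊕44⊕47⊕5c⊕5a⊕78⊕51⊕4f = 30.

30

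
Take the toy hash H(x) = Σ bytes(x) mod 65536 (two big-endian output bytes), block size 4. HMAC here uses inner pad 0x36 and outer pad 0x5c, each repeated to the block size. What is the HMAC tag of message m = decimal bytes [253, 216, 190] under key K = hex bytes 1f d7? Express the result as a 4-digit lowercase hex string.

Key hex bytes 1f d7 is 2 bytes ≤ B = 4; zero-pad to 4 bytes: K' = 1f d7 00 00.
K' ⊕ ipad = 29 e1 36 36.  K' ⊕ opad = 43 8b 5c 5c.
Inner input = (K'⊕ipad) ∥ m = 29 e1 36 36 ∥ fd d8 be.
Inner hash: sum = 41+225+54+54+253+216+190 = 1033 → 04 09.
Outer input = (K'⊕opad) ∥ inner = 43 8b 5c 5c ∥ 04 09.
Outer hash (tag): sum = 67+139+92+92+4+9 = 403 → 01 93.

0193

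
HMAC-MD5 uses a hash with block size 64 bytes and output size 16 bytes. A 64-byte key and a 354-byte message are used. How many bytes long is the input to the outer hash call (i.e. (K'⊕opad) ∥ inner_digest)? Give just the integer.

Key is 64 ≤ 64 bytes, zero-padded: |K'| = 64.
Outer input = (K'⊕opad) ∥ H(inner) → 64 + 16 = 80 bytes.

80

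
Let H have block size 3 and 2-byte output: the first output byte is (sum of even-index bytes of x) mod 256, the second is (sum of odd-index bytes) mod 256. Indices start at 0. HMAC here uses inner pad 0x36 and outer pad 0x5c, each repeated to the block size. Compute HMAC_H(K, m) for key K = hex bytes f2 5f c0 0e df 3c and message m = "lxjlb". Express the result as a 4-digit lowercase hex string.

00b6

Key hex bytes f2 5f c0 0e df 3c is 6 bytes > B = 3, so hash it first: H(key) = 91 a9, then zero-pad to 3 bytes: K' = 91 a9 00.
K' ⊕ ipad = a7 9f 36.  K' ⊕ opad = cd f5 5c.
Inner input = (K'⊕ipad) ∥ m = a7 9f 36 ∥ 6c 78 6a 6c 62.
Inner hash: even-index sum = 449 mod 256 = 193; odd-index sum = 471 mod 256 = 215 → c1 d7.
Outer input = (K'⊕opad) ∥ inner = cd f5 5c ∥ c1 d7.
Outer hash (tag): even-index sum = 512 mod 256 = 0; odd-index sum = 438 mod 256 = 182 → 00 b6.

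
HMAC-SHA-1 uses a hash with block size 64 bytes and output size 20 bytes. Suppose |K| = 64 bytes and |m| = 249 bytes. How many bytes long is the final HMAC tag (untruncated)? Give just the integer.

The tag is one SHA-1 digest: 20 bytes.

20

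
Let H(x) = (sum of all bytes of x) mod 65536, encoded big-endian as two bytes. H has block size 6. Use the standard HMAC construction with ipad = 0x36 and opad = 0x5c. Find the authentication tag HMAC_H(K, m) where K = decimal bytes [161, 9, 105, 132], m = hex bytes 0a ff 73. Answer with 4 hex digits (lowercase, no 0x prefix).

03e9

Key decimal bytes [161, 9, 105, 132] = a1 09 69 84 is 4 bytes ≤ B = 6; zero-pad to 6 bytes: K' = a1 09 69 84 00 00.
K' ⊕ ipad = 97 3f 5f b2 36 36.  K' ⊕ opad = fd 55 35 d8 5c 5c.
Inner input = (K'⊕ipad) ∥ m = 97 3f 5f b2 36 36 ∥ 0a ff 73.
Inner hash: sum = 151+63+95+178+54+54+10+255+115 = 975 → 03 cf.
Outer input = (K'⊕opad) ∥ inner = fd 55 35 d8 5c 5c ∥ 03 cf.
Outer hash (tag): sum = 253+85+53+216+92+92+3+207 = 1001 → 03 e9.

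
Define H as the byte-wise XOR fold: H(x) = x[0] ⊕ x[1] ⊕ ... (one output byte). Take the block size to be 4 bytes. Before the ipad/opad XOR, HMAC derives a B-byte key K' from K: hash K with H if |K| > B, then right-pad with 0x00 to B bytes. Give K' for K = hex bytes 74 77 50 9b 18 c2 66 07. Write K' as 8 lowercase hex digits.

73000000

|K| = 8 > B = 4, so first hash the key.
H(K): XOR 74⊕77⊕50⊕9b⊕18⊕c2⊕66⊕07 = 73.
Zero-pad H(K) = 73 to 4 bytes: K' = 73 00 00 00.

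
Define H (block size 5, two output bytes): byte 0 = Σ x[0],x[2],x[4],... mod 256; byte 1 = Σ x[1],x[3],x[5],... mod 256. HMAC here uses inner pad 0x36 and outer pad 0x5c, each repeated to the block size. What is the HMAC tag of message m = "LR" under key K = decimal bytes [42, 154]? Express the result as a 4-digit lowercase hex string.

Key decimal bytes [42, 154] = 2a 9a is 2 bytes ≤ B = 5; zero-pad to 5 bytes: K' = 2a 9a 00 00 00.
K' ⊕ ipad = 1c ac 36 36 36.  K' ⊕ opad = 76 c6 5c 5c 5c.
Inner input = (K'⊕ipad) ∥ m = 1c ac 36 36 36 ∥ 4c 52.
Inner hash: even-index sum = 218 mod 256 = 218; odd-index sum = 302 mod 256 = 46 → da 2e.
Outer input = (K'⊕opad) ∥ inner = 76 c6 5c 5c 5c ∥ da 2e.
Outer hash (tag): even-index sum = 348 mod 256 = 92; odd-index sum = 508 mod 256 = 252 → 5c fc.

5cfc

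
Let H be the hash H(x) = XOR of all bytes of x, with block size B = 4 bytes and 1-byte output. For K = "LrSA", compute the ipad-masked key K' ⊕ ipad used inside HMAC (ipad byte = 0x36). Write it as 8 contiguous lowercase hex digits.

Key "LrSA" = 4c 72 53 41 is exactly B = 4 bytes: K' = 4c 72 53 41.
XOR each byte with 0x36: 4c⊕36=7a, 72⊕36=44, 53⊕36=65, 41⊕36=77.

7a446577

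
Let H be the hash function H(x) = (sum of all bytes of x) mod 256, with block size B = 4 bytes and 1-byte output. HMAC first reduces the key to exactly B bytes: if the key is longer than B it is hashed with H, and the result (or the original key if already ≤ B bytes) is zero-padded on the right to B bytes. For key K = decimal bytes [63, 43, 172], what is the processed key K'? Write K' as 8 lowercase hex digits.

3f2bac00

Key decimal bytes [63, 43, 172] = 3f 2b ac is 3 bytes ≤ B = 4; zero-pad to 4 bytes: K' = 3f 2b ac 00.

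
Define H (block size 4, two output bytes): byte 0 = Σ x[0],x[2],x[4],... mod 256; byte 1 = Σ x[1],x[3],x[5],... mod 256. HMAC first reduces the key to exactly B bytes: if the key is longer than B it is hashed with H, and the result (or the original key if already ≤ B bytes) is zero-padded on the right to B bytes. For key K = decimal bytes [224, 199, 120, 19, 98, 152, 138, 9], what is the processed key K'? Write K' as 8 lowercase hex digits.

|K| = 8 > B = 4, so first hash the key.
H(K): even-index sum = 580 mod 256 = 68; odd-index sum = 379 mod 256 = 123 → 44 7b.
Zero-pad H(K) = 44 7b to 4 bytes: K' = 44 7b 00 00.

447b0000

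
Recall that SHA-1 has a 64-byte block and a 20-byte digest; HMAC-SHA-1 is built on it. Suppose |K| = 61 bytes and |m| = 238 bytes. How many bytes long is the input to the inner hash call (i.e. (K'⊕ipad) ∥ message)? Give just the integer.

302

Key is 61 ≤ 64 bytes, zero-padded: |K'| = 64.
Inner input = (K'⊕ipad) ∥ m → 64 + 238 = 302 bytes.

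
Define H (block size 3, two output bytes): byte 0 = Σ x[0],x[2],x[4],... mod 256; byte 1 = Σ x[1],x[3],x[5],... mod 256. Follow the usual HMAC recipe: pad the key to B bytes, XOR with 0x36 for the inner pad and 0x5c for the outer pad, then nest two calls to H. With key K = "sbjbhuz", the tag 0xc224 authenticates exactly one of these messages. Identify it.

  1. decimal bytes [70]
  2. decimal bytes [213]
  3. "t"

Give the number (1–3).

Key "sbjbhuz" = 73 62 6a 62 68 75 7a is 7 bytes > B = 3, so hash it first: H(key) = bf 39, then zero-pad to 3 bytes: K' = bf 39 00.
K' ⊕ ipad = 89 0f 36; K' ⊕ opad = e3 65 5c.
m1: inner = H(89 0f 36 46) = bf 55; tag = H(e3 65 5c bf 55) = 9424
m2: inner = H(89 0f 36 d5) = bf e4; tag = H(e3 65 5c bf e4) = 2324
m3: inner = H(89 0f 36 74) = bf 83; tag = H(e3 65 5c bf 83) = c224 ← matches

3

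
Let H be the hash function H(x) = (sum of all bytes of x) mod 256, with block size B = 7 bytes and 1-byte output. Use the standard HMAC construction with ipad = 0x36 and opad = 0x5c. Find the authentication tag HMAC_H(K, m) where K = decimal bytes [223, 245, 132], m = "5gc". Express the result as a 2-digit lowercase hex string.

a9

Key decimal bytes [223, 245, 132] = df f5 84 is 3 bytes ≤ B = 7; zero-pad to 7 bytes: K' = df f5 84 00 00 00 00.
K' ⊕ ipad = e9 c3 b2 36 36 36 36.  K' ⊕ opad = 83 a9 d8 5c 5c 5c 5c.
Inner input = (K'⊕ipad) ∥ m = e9 c3 b2 36 36 36 36 ∥ 35 67 63.
Inner hash: sum = 233+195+178+54+54+54+54+53+103+99 = 1077; mod 256 = 53 → 35.
Outer input = (K'⊕opad) ∥ inner = 83 a9 d8 5c 5c 5c 5c ∥ 35.
Outer hash (tag): sum = 131+169+216+92+92+92+92+53 = 937; mod 256 = 169 → a9.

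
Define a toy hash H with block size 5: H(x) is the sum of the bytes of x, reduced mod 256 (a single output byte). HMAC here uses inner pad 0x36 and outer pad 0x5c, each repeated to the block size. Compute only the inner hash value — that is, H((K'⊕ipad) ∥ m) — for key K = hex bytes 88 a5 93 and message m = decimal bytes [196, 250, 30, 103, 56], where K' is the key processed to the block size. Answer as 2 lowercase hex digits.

dd

Key hex bytes 88 a5 93 is 3 bytes ≤ B = 5; zero-pad to 5 bytes: K' = 88 a5 93 00 00.
K' ⊕ ipad = be 93 a5 36 36.
Inner input = be 93 a5 36 36 ∥ c4 fa 1e 67 38.
Inner hash: sum = 190+147+165+54+54+196+250+30+103+56 = 1245; mod 256 = 221 → dd.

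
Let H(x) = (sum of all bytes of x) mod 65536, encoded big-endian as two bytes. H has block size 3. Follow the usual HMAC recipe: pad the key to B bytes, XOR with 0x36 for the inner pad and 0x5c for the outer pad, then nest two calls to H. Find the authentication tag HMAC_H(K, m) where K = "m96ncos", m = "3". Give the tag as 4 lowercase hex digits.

01e4

Key "m96ncos" = 6d 39 36 6e 63 6f 73 is 7 bytes > B = 3, so hash it first: H(key) = 02 8f, then zero-pad to 3 bytes: K' = 02 8f 00.
K' ⊕ ipad = 34 b9 36.  K' ⊕ opad = 5e d3 5c.
Inner input = (K'⊕ipad) ∥ m = 34 b9 36 ∥ 33.
Inner hash: sum = 52+185+54+51 = 342 → 01 56.
Outer input = (K'⊕opad) ∥ inner = 5e d3 5c ∥ 01 56.
Outer hash (tag): sum = 94+211+92+1+86 = 484 → 01 e4.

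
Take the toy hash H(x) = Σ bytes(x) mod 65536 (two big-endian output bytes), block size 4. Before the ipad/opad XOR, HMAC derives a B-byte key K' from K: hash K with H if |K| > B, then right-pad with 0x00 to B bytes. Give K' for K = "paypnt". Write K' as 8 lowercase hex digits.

029c0000

|K| = 6 > B = 4, so first hash the key.
H(K): sum = 112+97+121+112+110+116 = 668 → 02 9c.
Zero-pad H(K) = 02 9c to 4 bytes: K' = 02 9c 00 00.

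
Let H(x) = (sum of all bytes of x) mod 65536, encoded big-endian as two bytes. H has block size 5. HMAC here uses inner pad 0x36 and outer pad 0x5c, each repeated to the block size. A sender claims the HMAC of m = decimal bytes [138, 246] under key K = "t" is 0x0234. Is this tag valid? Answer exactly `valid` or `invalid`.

valid

Key "t" = 74 is 1 byte ≤ B = 5; zero-pad to 5 bytes: K' = 74 00 00 00 00.
K' ⊕ ipad = 42 36 36 36 36; K' ⊕ opad = 28 5c 5c 5c 5c.
Inner hash: sum = 66+54+54+54+54+138+246 = 666 → 02 9a.
Outer hash (recomputed tag): sum = 40+92+92+92+92+2+154 = 564 → 02 34.
Recomputed tag = 0234; claimed = 0234 → match.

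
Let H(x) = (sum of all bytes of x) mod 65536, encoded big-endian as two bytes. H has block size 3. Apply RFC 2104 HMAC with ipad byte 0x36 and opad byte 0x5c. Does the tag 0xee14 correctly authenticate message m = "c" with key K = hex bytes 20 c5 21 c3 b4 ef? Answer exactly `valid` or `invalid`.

invalid

Key hex bytes 20 c5 21 c3 b4 ef is 6 bytes > B = 3, so hash it first: H(key) = 03 6c, then zero-pad to 3 bytes: K' = 03 6c 00.
K' ⊕ ipad = 35 5a 36; K' ⊕ opad = 5f 30 5c.
Inner hash: sum = 53+90+54+99 = 296 → 01 28.
Outer hash (recomputed tag): sum = 95+48+92+1+40 = 276 → 01 14.
Recomputed tag = 0114; claimed = ee14 → mismatch.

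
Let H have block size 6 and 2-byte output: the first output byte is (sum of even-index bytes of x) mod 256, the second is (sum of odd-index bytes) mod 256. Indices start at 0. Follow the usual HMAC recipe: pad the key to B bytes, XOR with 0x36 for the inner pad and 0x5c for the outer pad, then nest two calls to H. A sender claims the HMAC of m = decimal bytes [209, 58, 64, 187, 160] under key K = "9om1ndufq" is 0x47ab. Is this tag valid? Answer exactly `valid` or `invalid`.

Key "9om1ndufq" = 39 6f 6d 31 6e 64 75 66 71 is 9 bytes > B = 6, so hash it first: H(key) = fa 6a, then zero-pad to 6 bytes: K' = fa 6a 00 00 00 00.
K' ⊕ ipad = cc 5c 36 36 36 36; K' ⊕ opad = a6 36 5c 5c 5c 5c.
Inner hash: even-index sum = 745 mod 256 = 233; odd-index sum = 445 mod 256 = 189 → e9 bd.
Outer hash (recomputed tag): even-index sum = 583 mod 256 = 71; odd-index sum = 427 mod 256 = 171 → 47 ab.
Recomputed tag = 47ab; claimed = 47ab → match.

valid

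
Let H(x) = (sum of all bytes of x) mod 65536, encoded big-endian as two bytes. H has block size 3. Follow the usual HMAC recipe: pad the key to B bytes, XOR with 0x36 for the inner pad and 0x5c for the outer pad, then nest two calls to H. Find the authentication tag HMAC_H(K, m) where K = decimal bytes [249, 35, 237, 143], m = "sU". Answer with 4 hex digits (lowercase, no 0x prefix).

Key decimal bytes [249, 35, 237, 143] = f9 23 ed 8f is 4 bytes > B = 3, so hash it first: H(key) = 02 98, then zero-pad to 3 bytes: K' = 02 98 00.
K' ⊕ ipad = 34 ae 36.  K' ⊕ opad = 5e c4 5c.
Inner input = (K'⊕ipad) ∥ m = 34 ae 36 ∥ 73 55.
Inner hash: sum = 52+174+54+115+85 = 480 → 01 e0.
Outer input = (K'⊕opad) ∥ inner = 5e c4 5c ∥ 01 e0.
Outer hash (tag): sum = 94+196+92+1+224 = 607 → 02 5f.

025f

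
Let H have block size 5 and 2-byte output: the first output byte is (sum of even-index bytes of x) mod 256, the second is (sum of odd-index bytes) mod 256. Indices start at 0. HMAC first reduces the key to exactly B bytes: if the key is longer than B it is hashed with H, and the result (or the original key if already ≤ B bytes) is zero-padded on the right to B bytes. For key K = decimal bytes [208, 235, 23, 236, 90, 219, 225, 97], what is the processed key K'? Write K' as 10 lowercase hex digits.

|K| = 8 > B = 5, so first hash the key.
H(K): even-index sum = 546 mod 256 = 34; odd-index sum = 787 mod 256 = 19 → 22 13.
Zero-pad H(K) = 22 13 to 5 bytes: K' = 22 13 00 00 00.

2213000000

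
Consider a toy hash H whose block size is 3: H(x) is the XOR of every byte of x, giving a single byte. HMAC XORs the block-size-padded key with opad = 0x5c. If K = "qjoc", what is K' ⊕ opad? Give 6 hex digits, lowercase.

Key "qjoc" = 71 6a 6f 63 is 4 bytes > B = 3, so hash it first: H(key) = 17, then zero-pad to 3 bytes: K' = 17 00 00.
XOR each byte with 0x5c: 17⊕5c=4b, 00⊕5c=5c, 00⊕5c=5c.

4b5c5c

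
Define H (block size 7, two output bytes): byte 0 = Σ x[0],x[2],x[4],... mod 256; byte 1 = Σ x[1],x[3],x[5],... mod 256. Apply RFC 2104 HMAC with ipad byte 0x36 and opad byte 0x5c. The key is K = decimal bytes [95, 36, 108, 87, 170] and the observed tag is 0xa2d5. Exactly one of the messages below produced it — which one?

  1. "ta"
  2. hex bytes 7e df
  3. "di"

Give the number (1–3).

Key decimal bytes [95, 36, 108, 87, 170] = 5f 24 6c 57 aa is 5 bytes ≤ B = 7; zero-pad to 7 bytes: K' = 5f 24 6c 57 aa 00 00.
K' ⊕ ipad = 69 12 5a 61 9c 36 36; K' ⊕ opad = 03 78 30 0b f6 5c 5c.
m1: inner = H(69 12 5a 61 9c 36 36 74 61) = f6 1d; tag = H(03 78 30 0b f6 5c 5c f6 1d) = a2d5 ← matches
m2: inner = H(69 12 5a 61 9c 36 36 7e df) = 74 27; tag = H(03 78 30 0b f6 5c 5c 74 27) = ac53
m3: inner = H(69 12 5a 61 9c 36 36 64 69) = fe 0d; tag = H(03 78 30 0b f6 5c 5c fe 0d) = 92dd

1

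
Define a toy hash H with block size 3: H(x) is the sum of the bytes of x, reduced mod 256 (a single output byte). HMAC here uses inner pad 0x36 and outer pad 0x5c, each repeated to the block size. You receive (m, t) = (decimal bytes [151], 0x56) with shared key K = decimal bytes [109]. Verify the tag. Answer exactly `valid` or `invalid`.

invalid

Key decimal bytes [109] = 6d is 1 byte ≤ B = 3; zero-pad to 3 bytes: K' = 6d 00 00.
K' ⊕ ipad = 5b 36 36; K' ⊕ opad = 31 5c 5c.
Inner hash: sum = 91+54+54+151 = 350; mod 256 = 94 → 5e.
Outer hash (recomputed tag): sum = 49+92+92+94 = 327; mod 256 = 71 → 47.
Recomputed tag = 47; claimed = 56 → mismatch.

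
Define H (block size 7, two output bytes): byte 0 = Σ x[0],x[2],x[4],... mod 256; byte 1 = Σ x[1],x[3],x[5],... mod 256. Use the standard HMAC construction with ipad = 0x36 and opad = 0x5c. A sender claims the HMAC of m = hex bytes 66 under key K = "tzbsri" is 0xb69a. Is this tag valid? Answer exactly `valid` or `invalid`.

invalid

Key "tzbsri" = 74 7a 62 73 72 69 is 6 bytes ≤ B = 7; zero-pad to 7 bytes: K' = 74 7a 62 73 72 69 00.
K' ⊕ ipad = 42 4c 54 45 44 5f 36; K' ⊕ opad = 28 26 3e 2f 2e 35 5c.
Inner hash: even-index sum = 272 mod 256 = 16; odd-index sum = 342 mod 256 = 86 → 10 56.
Outer hash (recomputed tag): even-index sum = 326 mod 256 = 70; odd-index sum = 154 mod 256 = 154 → 46 9a.
Recomputed tag = 469a; claimed = b69a → mismatch.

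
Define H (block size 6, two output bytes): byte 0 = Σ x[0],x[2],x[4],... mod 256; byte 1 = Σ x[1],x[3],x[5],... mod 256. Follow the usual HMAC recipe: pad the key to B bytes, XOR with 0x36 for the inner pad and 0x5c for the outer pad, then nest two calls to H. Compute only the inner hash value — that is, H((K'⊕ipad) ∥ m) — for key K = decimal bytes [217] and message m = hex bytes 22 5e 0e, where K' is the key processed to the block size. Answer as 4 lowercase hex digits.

8b00

Key decimal bytes [217] = d9 is 1 byte ≤ B = 6; zero-pad to 6 bytes: K' = d9 00 00 00 00 00.
K' ⊕ ipad = ef 36 36 36 36 36.
Inner input = ef 36 36 36 36 36 ∥ 22 5e 0e.
Inner hash: even-index sum = 395 mod 256 = 139; odd-index sum = 256 mod 256 = 0 → 8b 00.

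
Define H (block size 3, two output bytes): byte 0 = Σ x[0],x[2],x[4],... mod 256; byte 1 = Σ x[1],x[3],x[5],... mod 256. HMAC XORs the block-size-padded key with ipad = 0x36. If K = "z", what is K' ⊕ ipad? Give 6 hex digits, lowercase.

4c3636

Key "z" = 7a is 1 byte ≤ B = 3; zero-pad to 3 bytes: K' = 7a 00 00.
XOR each byte with 0x36: 7a⊕36=4c, 00⊕36=36, 00⊕36=36.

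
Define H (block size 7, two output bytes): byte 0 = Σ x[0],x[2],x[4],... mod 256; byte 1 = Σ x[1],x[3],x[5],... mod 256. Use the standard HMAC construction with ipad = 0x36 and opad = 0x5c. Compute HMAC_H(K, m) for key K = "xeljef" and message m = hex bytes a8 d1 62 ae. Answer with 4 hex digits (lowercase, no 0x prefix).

f259

Key "xeljef" = 78 65 6c 6a 65 66 is 6 bytes ≤ B = 7; zero-pad to 7 bytes: K' = 78 65 6c 6a 65 66 00.
K' ⊕ ipad = 4e 53 5a 5c 53 50 36.  K' ⊕ opad = 24 39 30 36 39 3a 5c.
Inner input = (K'⊕ipad) ∥ m = 4e 53 5a 5c 53 50 36 ∥ a8 d1 62 ae.
Inner hash: even-index sum = 688 mod 256 = 176; odd-index sum = 521 mod 256 = 9 → b0 09.
Outer input = (K'⊕opad) ∥ inner = 24 39 30 36 39 3a 5c ∥ b0 09.
Outer hash (tag): even-index sum = 242 mod 256 = 242; odd-index sum = 345 mod 256 = 89 → f2 59.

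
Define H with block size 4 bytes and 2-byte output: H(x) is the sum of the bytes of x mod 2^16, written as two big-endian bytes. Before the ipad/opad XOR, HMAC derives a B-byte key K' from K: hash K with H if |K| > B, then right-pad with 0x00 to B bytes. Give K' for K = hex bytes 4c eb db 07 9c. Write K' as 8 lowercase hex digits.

02b50000

|K| = 5 > B = 4, so first hash the key.
H(K): sum = 76+235+219+7+156 = 693 → 02 b5.
Zero-pad H(K) = 02 b5 to 4 bytes: K' = 02 b5 00 00.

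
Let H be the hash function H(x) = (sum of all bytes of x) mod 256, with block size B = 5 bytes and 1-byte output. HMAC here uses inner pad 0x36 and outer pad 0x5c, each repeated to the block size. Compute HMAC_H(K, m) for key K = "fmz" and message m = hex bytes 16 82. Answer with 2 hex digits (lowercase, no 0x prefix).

44

Key "fmz" = 66 6d 7a is 3 bytes ≤ B = 5; zero-pad to 5 bytes: K' = 66 6d 7a 00 00.
K' ⊕ ipad = 50 5b 4c 36 36.  K' ⊕ opad = 3a 31 26 5c 5c.
Inner input = (K'⊕ipad) ∥ m = 50 5b 4c 36 36 ∥ 16 82.
Inner hash: sum = 80+91+76+54+54+22+130 = 507; mod 256 = 251 → fb.
Outer input = (K'⊕opad) ∥ inner = 3a 31 26 5c 5c ∥ fb.
Outer hash (tag): sum = 58+49+38+92+92+251 = 580; mod 256 = 68 → 44.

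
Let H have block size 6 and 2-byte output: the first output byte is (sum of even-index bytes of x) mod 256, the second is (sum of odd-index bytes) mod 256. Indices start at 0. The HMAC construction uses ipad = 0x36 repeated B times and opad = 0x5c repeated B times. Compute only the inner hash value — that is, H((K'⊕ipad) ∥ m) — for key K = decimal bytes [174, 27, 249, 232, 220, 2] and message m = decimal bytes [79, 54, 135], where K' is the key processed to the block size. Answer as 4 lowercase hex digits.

Key decimal bytes [174, 27, 249, 232, 220, 2] = ae 1b f9 e8 dc 02 is exactly B = 6 bytes: K' = ae 1b f9 e8 dc 02.
K' ⊕ ipad = 98 2d cf de ea 34.
Inner input = 98 2d cf de ea 34 ∥ 4f 36 87.
Inner hash: even-index sum = 807 mod 256 = 39; odd-index sum = 373 mod 256 = 117 → 27 75.

2775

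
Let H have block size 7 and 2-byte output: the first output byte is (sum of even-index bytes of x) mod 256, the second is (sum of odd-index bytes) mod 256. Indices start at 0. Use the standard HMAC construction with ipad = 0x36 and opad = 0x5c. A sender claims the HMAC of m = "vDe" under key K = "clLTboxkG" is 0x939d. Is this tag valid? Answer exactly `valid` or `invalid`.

Key "clLTboxkG" = 63 6c 4c 54 62 6f 78 6b 47 is 9 bytes > B = 7, so hash it first: H(key) = d0 9a, then zero-pad to 7 bytes: K' = d0 9a 00 00 00 00 00.
K' ⊕ ipad = e6 ac 36 36 36 36 36; K' ⊕ opad = 8c c6 5c 5c 5c 5c 5c.
Inner hash: even-index sum = 460 mod 256 = 204; odd-index sum = 499 mod 256 = 243 → cc f3.
Outer hash (recomputed tag): even-index sum = 659 mod 256 = 147; odd-index sum = 586 mod 256 = 74 → 93 4a.
Recomputed tag = 934a; claimed = 939d → mismatch.

invalid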